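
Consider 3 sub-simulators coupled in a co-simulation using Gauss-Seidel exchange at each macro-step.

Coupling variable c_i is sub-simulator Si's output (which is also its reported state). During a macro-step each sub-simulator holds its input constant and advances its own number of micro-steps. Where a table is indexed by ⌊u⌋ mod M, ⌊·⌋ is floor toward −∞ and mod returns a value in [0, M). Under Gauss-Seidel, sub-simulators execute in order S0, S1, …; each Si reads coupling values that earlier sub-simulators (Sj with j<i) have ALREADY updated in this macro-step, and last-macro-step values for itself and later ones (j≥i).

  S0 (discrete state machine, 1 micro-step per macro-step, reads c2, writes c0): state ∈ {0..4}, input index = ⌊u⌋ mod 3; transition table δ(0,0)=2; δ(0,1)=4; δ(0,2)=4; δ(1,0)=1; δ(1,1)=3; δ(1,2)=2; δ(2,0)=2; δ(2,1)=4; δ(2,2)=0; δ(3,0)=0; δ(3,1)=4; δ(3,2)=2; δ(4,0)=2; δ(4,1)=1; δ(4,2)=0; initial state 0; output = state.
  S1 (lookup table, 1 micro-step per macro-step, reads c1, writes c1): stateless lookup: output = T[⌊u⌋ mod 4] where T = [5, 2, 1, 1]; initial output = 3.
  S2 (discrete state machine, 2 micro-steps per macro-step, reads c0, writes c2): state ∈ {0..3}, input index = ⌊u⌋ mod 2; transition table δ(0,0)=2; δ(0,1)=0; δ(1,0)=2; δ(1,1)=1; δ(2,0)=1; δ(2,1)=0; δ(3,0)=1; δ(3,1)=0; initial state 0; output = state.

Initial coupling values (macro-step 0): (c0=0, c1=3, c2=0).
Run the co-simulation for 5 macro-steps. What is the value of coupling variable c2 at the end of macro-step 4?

c2 at macro-step 4 = 1

macro 1: S0 reads c2=0 → after 1×micro: 2; S1 reads c1=3 → after 1×micro: 1; S2 reads c0=2 → after 2×micro: 1 ⇒ (c0=2, c1=1, c2=1)
macro 2: S0 reads c2=1 → after 1×micro: 4; S1 reads c1=1 → after 1×micro: 2; S2 reads c0=4 → after 2×micro: 1 ⇒ (c0=4, c1=2, c2=1)
macro 3: S0 reads c2=1 → after 1×micro: 1; S1 reads c1=2 → after 1×micro: 1; S2 reads c0=1 → after 2×micro: 1 ⇒ (c0=1, c1=1, c2=1)
macro 4: S0 reads c2=1 → after 1×micro: 3; S1 reads c1=1 → after 1×micro: 2; S2 reads c0=3 → after 2×micro: 1 ⇒ (c0=3, c1=2, c2=1)
macro 5: S0 reads c2=1 → after 1×micro: 4; S1 reads c1=2 → after 1×micro: 1; S2 reads c0=4 → after 2×micro: 1 ⇒ (c0=4, c1=1, c2=1)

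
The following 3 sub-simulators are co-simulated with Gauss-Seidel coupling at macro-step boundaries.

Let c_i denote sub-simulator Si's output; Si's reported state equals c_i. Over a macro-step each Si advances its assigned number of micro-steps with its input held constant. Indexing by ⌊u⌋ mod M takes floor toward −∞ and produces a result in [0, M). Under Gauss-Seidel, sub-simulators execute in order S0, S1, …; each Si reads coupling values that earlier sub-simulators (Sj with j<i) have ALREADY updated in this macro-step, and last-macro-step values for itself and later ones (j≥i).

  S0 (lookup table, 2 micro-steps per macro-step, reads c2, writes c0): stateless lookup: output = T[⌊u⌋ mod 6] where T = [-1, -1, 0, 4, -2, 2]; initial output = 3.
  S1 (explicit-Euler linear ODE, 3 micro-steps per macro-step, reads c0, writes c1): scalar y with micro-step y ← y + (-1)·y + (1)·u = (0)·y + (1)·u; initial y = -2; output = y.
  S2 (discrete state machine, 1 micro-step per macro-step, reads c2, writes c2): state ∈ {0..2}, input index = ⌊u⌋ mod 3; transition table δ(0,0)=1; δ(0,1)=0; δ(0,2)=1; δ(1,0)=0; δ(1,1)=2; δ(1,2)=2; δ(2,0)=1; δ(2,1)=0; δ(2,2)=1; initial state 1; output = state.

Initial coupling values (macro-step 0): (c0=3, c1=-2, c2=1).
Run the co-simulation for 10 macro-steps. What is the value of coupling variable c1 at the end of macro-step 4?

macro 1: S0 reads c2=1 → after 2×micro: -1; S1 reads c0=-1 → after 3×micro: -1; S2 reads c2=1 → after 1×micro: 2 ⇒ (c0=-1, c1=-1, c2=2)
macro 2: S0 reads c2=2 → after 2×micro: 0; S1 reads c0=0 → after 3×micro: 0; S2 reads c2=2 → after 1×micro: 1 ⇒ (c0=0, c1=0, c2=1)
macro 3: S0 reads c2=1 → after 2×micro: -1; S1 reads c0=-1 → after 3×micro: -1; S2 reads c2=1 → after 1×micro: 2 ⇒ (c0=-1, c1=-1, c2=2)
macro 4: S0 reads c2=2 → after 2×micro: 0; S1 reads c0=0 → after 3×micro: 0; S2 reads c2=2 → after 1×micro: 1 ⇒ (c0=0, c1=0, c2=1)
macro 5: S0 reads c2=1 → after 2×micro: -1; S1 reads c0=-1 → after 3×micro: -1; S2 reads c2=1 → after 1×micro: 2 ⇒ (c0=-1, c1=-1, c2=2)
macro 6: S0 reads c2=2 → after 2×micro: 0; S1 reads c0=0 → after 3×micro: 0; S2 reads c2=2 → after 1×micro: 1 ⇒ (c0=0, c1=0, c2=1)
macro 7: S0 reads c2=1 → after 2×micro: -1; S1 reads c0=-1 → after 3×micro: -1; S2 reads c2=1 → after 1×micro: 2 ⇒ (c0=-1, c1=-1, c2=2)
macro 8: S0 reads c2=2 → after 2×micro: 0; S1 reads c0=0 → after 3×micro: 0; S2 reads c2=2 → after 1×micro: 1 ⇒ (c0=0, c1=0, c2=1)
macro 9: S0 reads c2=1 → after 2×micro: -1; S1 reads c0=-1 → after 3×micro: -1; S2 reads c2=1 → after 1×micro: 2 ⇒ (c0=-1, c1=-1, c2=2)
macro 10: S0 reads c2=2 → after 2×micro: 0; S1 reads c0=0 → after 3×micro: 0; S2 reads c2=2 → after 1×micro: 1 ⇒ (c0=0, c1=0, c2=1)

c1 at macro-step 4 = 0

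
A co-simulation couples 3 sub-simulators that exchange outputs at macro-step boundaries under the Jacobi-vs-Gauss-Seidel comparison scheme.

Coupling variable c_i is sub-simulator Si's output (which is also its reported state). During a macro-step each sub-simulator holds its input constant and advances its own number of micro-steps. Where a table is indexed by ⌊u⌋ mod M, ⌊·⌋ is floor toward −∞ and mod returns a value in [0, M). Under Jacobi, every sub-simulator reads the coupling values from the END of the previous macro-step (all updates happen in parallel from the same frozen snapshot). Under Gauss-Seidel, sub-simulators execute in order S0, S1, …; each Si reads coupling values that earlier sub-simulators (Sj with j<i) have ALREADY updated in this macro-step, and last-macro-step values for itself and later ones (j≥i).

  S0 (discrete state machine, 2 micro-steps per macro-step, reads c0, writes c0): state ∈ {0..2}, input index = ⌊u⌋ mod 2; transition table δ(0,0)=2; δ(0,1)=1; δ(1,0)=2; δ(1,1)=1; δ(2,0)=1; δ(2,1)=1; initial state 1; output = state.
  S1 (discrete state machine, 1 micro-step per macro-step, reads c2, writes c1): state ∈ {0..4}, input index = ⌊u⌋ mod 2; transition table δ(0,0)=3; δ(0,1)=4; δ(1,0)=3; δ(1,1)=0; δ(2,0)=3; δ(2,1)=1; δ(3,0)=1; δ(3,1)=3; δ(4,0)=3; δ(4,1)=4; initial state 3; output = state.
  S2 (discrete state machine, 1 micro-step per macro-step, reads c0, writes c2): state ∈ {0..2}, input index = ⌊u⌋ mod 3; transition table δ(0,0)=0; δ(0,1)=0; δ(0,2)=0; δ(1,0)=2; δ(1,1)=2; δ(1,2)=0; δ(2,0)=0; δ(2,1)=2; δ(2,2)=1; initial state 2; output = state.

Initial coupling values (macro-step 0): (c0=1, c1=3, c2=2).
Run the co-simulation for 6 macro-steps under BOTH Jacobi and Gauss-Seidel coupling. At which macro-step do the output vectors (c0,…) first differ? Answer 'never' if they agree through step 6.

[Jacobi] macro 1: S0 reads c0=1 → after 2×micro: 1; S1 reads c2=2 → after 1×micro: 1; S2 reads c0=1 → after 1×micro: 2 ⇒ (c0=1, c1=1, c2=2)
[Jacobi] macro 2: S0 reads c0=1 → after 2×micro: 1; S1 reads c2=2 → after 1×micro: 3; S2 reads c0=1 → after 1×micro: 2 ⇒ (c0=1, c1=3, c2=2)
[Jacobi] macro 3: S0 reads c0=1 → after 2×micro: 1; S1 reads c2=2 → after 1×micro: 1; S2 reads c0=1 → after 1×micro: 2 ⇒ (c0=1, c1=1, c2=2)
[Jacobi] macro 4: S0 reads c0=1 → after 2×micro: 1; S1 reads c2=2 → after 1×micro: 3; S2 reads c0=1 → after 1×micro: 2 ⇒ (c0=1, c1=3, c2=2)
[Jacobi] macro 5: S0 reads c0=1 → after 2×micro: 1; S1 reads c2=2 → after 1×micro: 1; S2 reads c0=1 → after 1×micro: 2 ⇒ (c0=1, c1=1, c2=2)
[Jacobi] macro 6: S0 reads c0=1 → after 2×micro: 1; S1 reads c2=2 → after 1×micro: 3; S2 reads c0=1 → after 1×micro: 2 ⇒ (c0=1, c1=3, c2=2)
[Gauss-Seidel] macro 1: S0 reads c0=1 → after 2×micro: 1; S1 reads c2=2 → after 1×micro: 1; S2 reads c0=1 → after 1×micro: 2 ⇒ (c0=1, c1=1, c2=2)
[Gauss-Seidel] macro 2: S0 reads c0=1 → after 2×micro: 1; S1 reads c2=2 → after 1×micro: 3; S2 reads c0=1 → after 1×micro: 2 ⇒ (c0=1, c1=3, c2=2)
[Gauss-Seidel] macro 3: S0 reads c0=1 → after 2×micro: 1; S1 reads c2=2 → after 1×micro: 1; S2 reads c0=1 → after 1×micro: 2 ⇒ (c0=1, c1=1, c2=2)
[Gauss-Seidel] macro 4: S0 reads c0=1 → after 2×micro: 1; S1 reads c2=2 → after 1×micro: 3; S2 reads c0=1 → after 1×micro: 2 ⇒ (c0=1, c1=3, c2=2)
[Gauss-Seidel] macro 5: S0 reads c0=1 → after 2×micro: 1; S1 reads c2=2 → after 1×micro: 1; S2 reads c0=1 → after 1×micro: 2 ⇒ (c0=1, c1=1, c2=2)
[Gauss-Seidel] macro 6: S0 reads c0=1 → after 2×micro: 1; S1 reads c2=2 → after 1×micro: 3; S2 reads c0=1 → after 1×micro: 2 ⇒ (c0=1, c1=3, c2=2)

first divergence at macro-step: never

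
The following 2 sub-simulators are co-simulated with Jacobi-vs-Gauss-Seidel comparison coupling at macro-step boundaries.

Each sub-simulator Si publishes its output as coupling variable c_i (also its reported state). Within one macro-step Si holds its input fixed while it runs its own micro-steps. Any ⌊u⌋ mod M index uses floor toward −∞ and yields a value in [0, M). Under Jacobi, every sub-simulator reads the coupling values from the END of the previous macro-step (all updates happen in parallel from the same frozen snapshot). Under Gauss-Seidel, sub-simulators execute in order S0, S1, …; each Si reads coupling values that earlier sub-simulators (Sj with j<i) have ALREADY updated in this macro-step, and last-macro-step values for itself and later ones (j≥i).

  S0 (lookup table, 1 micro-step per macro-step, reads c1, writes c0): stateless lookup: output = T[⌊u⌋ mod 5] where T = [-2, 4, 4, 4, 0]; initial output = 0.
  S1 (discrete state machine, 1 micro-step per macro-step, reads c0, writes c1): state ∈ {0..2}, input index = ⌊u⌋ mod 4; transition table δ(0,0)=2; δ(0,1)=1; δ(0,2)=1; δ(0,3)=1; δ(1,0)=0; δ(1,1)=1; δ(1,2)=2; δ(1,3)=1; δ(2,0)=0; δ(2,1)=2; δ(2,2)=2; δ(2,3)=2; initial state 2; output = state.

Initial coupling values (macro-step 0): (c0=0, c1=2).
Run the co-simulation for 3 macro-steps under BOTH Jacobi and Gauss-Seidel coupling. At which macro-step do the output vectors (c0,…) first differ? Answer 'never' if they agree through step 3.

first divergence at macro-step: 2

[Jacobi] macro 1: S0 reads c1=2 → after 1×micro: 4; S1 reads c0=0 → after 1×micro: 0 ⇒ (c0=4, c1=0)
[Jacobi] macro 2: S0 reads c1=0 → after 1×micro: -2; S1 reads c0=4 → after 1×micro: 2 ⇒ (c0=-2, c1=2)
[Jacobi] macro 3: S0 reads c1=2 → after 1×micro: 4; S1 reads c0=-2 → after 1×micro: 2 ⇒ (c0=4, c1=2)
[Gauss-Seidel] macro 1: S0 reads c1=2 → after 1×micro: 4; S1 reads c0=4 → after 1×micro: 0 ⇒ (c0=4, c1=0)
[Gauss-Seidel] macro 2: S0 reads c1=0 → after 1×micro: -2; S1 reads c0=-2 → after 1×micro: 1 ⇒ (c0=-2, c1=1)
[Gauss-Seidel] macro 3: S0 reads c1=1 → after 1×micro: 4; S1 reads c0=4 → after 1×micro: 0 ⇒ (c0=4, c1=0)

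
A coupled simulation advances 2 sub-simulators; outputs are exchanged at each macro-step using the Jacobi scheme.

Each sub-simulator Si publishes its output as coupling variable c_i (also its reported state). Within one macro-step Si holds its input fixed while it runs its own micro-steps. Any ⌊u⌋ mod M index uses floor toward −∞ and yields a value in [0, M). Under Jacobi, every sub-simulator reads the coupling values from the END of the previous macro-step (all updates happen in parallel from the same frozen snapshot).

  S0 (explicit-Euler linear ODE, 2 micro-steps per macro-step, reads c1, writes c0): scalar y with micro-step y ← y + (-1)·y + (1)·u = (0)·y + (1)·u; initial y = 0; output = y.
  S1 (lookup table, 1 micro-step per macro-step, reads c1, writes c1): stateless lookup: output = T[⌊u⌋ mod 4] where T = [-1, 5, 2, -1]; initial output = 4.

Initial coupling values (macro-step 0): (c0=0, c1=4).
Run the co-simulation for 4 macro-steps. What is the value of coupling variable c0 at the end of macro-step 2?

c0 at macro-step 2 = -1

macro 1: S0 reads c1=4 → after 2×micro: 4; S1 reads c1=4 → after 1×micro: -1 ⇒ (c0=4, c1=-1)
macro 2: S0 reads c1=-1 → after 2×micro: -1; S1 reads c1=-1 → after 1×micro: -1 ⇒ (c0=-1, c1=-1)
macro 3: S0 reads c1=-1 → after 2×micro: -1; S1 reads c1=-1 → after 1×micro: -1 ⇒ (c0=-1, c1=-1)
macro 4: S0 reads c1=-1 → after 2×micro: -1; S1 reads c1=-1 → after 1×micro: -1 ⇒ (c0=-1, c1=-1)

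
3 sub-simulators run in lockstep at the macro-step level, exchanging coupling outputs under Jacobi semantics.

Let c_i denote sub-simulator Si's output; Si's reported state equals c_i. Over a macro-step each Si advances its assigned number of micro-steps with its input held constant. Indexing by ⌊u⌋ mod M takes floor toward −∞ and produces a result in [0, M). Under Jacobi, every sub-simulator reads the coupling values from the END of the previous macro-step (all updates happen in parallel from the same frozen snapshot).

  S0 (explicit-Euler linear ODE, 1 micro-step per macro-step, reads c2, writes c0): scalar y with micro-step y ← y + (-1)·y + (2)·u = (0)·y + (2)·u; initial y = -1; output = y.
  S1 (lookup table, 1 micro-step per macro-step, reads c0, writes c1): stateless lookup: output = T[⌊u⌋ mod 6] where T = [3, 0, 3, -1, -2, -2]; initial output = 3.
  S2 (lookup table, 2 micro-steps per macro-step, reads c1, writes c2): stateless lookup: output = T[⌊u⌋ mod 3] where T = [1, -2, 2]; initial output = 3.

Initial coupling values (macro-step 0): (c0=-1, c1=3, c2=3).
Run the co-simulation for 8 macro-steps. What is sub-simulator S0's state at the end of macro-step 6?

macro 1: S0 reads c2=3 → after 1×micro: 6; S1 reads c0=-1 → after 1×micro: -2; S2 reads c1=3 → after 2×micro: 1 ⇒ (c0=6, c1=-2, c2=1)
macro 2: S0 reads c2=1 → after 1×micro: 2; S1 reads c0=6 → after 1×micro: 3; S2 reads c1=-2 → after 2×micro: -2 ⇒ (c0=2, c1=3, c2=-2)
macro 3: S0 reads c2=-2 → after 1×micro: -4; S1 reads c0=2 → after 1×micro: 3; S2 reads c1=3 → after 2×micro: 1 ⇒ (c0=-4, c1=3, c2=1)
macro 4: S0 reads c2=1 → after 1×micro: 2; S1 reads c0=-4 → after 1×micro: 3; S2 reads c1=3 → after 2×micro: 1 ⇒ (c0=2, c1=3, c2=1)
macro 5: S0 reads c2=1 → after 1×micro: 2; S1 reads c0=2 → after 1×micro: 3; S2 reads c1=3 → after 2×micro: 1 ⇒ (c0=2, c1=3, c2=1)
macro 6: S0 reads c2=1 → after 1×micro: 2; S1 reads c0=2 → after 1×micro: 3; S2 reads c1=3 → after 2×micro: 1 ⇒ (c0=2, c1=3, c2=1)
macro 7: S0 reads c2=1 → after 1×micro: 2; S1 reads c0=2 → after 1×micro: 3; S2 reads c1=3 → after 2×micro: 1 ⇒ (c0=2, c1=3, c2=1)
macro 8: S0 reads c2=1 → after 1×micro: 2; S1 reads c0=2 → after 1×micro: 3; S2 reads c1=3 → after 2×micro: 1 ⇒ (c0=2, c1=3, c2=1)

S0 state at macro-step 6 = 2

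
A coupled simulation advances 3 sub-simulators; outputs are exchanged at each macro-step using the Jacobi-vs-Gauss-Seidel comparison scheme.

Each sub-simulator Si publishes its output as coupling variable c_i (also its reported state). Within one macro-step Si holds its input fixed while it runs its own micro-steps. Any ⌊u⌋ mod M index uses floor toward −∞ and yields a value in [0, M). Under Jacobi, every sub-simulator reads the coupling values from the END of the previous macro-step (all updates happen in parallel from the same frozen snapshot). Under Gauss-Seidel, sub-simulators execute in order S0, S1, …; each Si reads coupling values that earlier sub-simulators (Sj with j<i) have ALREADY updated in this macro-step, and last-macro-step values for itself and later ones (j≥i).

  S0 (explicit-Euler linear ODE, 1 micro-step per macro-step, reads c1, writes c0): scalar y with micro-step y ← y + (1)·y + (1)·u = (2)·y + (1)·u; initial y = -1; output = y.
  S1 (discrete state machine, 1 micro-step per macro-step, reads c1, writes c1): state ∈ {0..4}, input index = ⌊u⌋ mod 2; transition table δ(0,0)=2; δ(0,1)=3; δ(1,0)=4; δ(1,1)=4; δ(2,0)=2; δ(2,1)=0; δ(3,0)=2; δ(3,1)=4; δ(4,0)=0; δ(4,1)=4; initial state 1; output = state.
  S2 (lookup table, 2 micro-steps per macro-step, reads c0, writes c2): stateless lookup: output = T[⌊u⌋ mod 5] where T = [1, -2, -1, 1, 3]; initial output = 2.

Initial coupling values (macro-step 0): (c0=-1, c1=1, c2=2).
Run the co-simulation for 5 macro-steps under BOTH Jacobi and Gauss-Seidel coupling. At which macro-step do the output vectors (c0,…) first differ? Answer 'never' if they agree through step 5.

[Jacobi] macro 1: S0 reads c1=1 → after 1×micro: -1; S1 reads c1=1 → after 1×micro: 4; S2 reads c0=-1 → after 2×micro: 3 ⇒ (c0=-1, c1=4, c2=3)
[Jacobi] macro 2: S0 reads c1=4 → after 1×micro: 2; S1 reads c1=4 → after 1×micro: 0; S2 reads c0=-1 → after 2×micro: 3 ⇒ (c0=2, c1=0, c2=3)
[Jacobi] macro 3: S0 reads c1=0 → after 1×micro: 4; S1 reads c1=0 → after 1×micro: 2; S2 reads c0=2 → after 2×micro: -1 ⇒ (c0=4, c1=2, c2=-1)
[Jacobi] macro 4: S0 reads c1=2 → after 1×micro: 10; S1 reads c1=2 → after 1×micro: 2; S2 reads c0=4 → after 2×micro: 3 ⇒ (c0=10, c1=2, c2=3)
[Jacobi] macro 5: S0 reads c1=2 → after 1×micro: 22; S1 reads c1=2 → after 1×micro: 2; S2 reads c0=10 → after 2×micro: 1 ⇒ (c0=22, c1=2, c2=1)
[Gauss-Seidel] macro 1: S0 reads c1=1 → after 1×micro: -1; S1 reads c1=1 → after 1×micro: 4; S2 reads c0=-1 → after 2×micro: 3 ⇒ (c0=-1, c1=4, c2=3)
[Gauss-Seidel] macro 2: S0 reads c1=4 → after 1×micro: 2; S1 reads c1=4 → after 1×micro: 0; S2 reads c0=2 → after 2×micro: -1 ⇒ (c0=2, c1=0, c2=-1)
[Gauss-Seidel] macro 3: S0 reads c1=0 → after 1×micro: 4; S1 reads c1=0 → after 1×micro: 2; S2 reads c0=4 → after 2×micro: 3 ⇒ (c0=4, c1=2, c2=3)
[Gauss-Seidel] macro 4: S0 reads c1=2 → after 1×micro: 10; S1 reads c1=2 → after 1×micro: 2; S2 reads c0=10 → after 2×micro: 1 ⇒ (c0=10, c1=2, c2=1)
[Gauss-Seidel] macro 5: S0 reads c1=2 → after 1×micro: 22; S1 reads c1=2 → after 1×micro: 2; S2 reads c0=22 → after 2×micro: -1 ⇒ (c0=22, c1=2, c2=-1)

first divergence at macro-step: 2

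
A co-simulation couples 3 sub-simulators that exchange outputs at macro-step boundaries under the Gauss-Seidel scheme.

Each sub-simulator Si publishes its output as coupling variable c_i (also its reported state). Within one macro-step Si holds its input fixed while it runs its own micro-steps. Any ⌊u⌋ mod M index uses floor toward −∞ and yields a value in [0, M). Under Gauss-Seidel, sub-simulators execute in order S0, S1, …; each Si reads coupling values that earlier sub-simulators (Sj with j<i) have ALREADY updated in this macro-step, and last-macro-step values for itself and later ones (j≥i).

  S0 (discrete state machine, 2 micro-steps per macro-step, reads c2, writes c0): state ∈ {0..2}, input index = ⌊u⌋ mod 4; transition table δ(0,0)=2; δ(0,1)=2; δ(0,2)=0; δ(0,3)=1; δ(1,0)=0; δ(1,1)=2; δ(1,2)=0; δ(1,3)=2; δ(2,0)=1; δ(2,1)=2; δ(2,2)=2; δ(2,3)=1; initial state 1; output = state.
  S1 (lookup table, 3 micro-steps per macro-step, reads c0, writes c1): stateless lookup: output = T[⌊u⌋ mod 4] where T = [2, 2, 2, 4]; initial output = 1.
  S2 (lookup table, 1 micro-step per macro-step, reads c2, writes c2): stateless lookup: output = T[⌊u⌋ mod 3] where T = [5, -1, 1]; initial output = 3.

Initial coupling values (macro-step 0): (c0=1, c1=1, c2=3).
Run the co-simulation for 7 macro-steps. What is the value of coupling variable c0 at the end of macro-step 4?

c0 at macro-step 4 = 2

macro 1: S0 reads c2=3 → after 2×micro: 1; S1 reads c0=1 → after 3×micro: 2; S2 reads c2=3 → after 1×micro: 5 ⇒ (c0=1, c1=2, c2=5)
macro 2: S0 reads c2=5 → after 2×micro: 2; S1 reads c0=2 → after 3×micro: 2; S2 reads c2=5 → after 1×micro: 1 ⇒ (c0=2, c1=2, c2=1)
macro 3: S0 reads c2=1 → after 2×micro: 2; S1 reads c0=2 → after 3×micro: 2; S2 reads c2=1 → after 1×micro: -1 ⇒ (c0=2, c1=2, c2=-1)
macro 4: S0 reads c2=-1 → after 2×micro: 2; S1 reads c0=2 → after 3×micro: 2; S2 reads c2=-1 → after 1×micro: 1 ⇒ (c0=2, c1=2, c2=1)
macro 5: S0 reads c2=1 → after 2×micro: 2; S1 reads c0=2 → after 3×micro: 2; S2 reads c2=1 → after 1×micro: -1 ⇒ (c0=2, c1=2, c2=-1)
macro 6: S0 reads c2=-1 → after 2×micro: 2; S1 reads c0=2 → after 3×micro: 2; S2 reads c2=-1 → after 1×micro: 1 ⇒ (c0=2, c1=2, c2=1)
macro 7: S0 reads c2=1 → after 2×micro: 2; S1 reads c0=2 → after 3×micro: 2; S2 reads c2=1 → after 1×micro: -1 ⇒ (c0=2, c1=2, c2=-1)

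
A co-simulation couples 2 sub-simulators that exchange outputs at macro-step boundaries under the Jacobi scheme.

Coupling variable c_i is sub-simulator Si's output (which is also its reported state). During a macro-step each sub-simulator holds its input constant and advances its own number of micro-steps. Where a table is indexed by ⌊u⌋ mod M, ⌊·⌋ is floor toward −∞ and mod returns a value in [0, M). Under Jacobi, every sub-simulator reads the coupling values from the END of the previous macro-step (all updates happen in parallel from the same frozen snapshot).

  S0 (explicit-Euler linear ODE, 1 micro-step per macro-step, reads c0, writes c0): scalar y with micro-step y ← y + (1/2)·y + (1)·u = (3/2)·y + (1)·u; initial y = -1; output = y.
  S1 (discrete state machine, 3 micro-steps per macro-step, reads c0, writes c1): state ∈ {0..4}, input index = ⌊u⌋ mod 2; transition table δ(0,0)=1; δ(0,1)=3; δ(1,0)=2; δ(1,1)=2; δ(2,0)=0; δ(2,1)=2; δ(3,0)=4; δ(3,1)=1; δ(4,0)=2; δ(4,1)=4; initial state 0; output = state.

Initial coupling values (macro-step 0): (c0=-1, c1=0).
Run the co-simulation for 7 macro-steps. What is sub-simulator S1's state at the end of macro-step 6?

macro 1: S0 reads c0=-1 → after 1×micro: -5/2; S1 reads c0=-1 → after 3×micro: 2 ⇒ (c0=-5/2, c1=2)
macro 2: S0 reads c0=-5/2 → after 1×micro: -25/4; S1 reads c0=-5/2 → after 3×micro: 2 ⇒ (c0=-25/4, c1=2)
macro 3: S0 reads c0=-25/4 → after 1×micro: -125/8; S1 reads c0=-25/4 → after 3×micro: 2 ⇒ (c0=-125/8, c1=2)
macro 4: S0 reads c0=-125/8 → after 1×micro: -625/16; S1 reads c0=-125/8 → after 3×micro: 2 ⇒ (c0=-625/16, c1=2)
macro 5: S0 reads c0=-625/16 → after 1×micro: -3125/32; S1 reads c0=-625/16 → after 3×micro: 2 ⇒ (c0=-3125/32, c1=2)
macro 6: S0 reads c0=-3125/32 → after 1×micro: -15625/64; S1 reads c0=-3125/32 → after 3×micro: 2 ⇒ (c0=-15625/64, c1=2)
macro 7: S0 reads c0=-15625/64 → after 1×micro: -78125/128; S1 reads c0=-15625/64 → after 3×micro: 2 ⇒ (c0=-78125/128, c1=2)

S1 state at macro-step 6 = 2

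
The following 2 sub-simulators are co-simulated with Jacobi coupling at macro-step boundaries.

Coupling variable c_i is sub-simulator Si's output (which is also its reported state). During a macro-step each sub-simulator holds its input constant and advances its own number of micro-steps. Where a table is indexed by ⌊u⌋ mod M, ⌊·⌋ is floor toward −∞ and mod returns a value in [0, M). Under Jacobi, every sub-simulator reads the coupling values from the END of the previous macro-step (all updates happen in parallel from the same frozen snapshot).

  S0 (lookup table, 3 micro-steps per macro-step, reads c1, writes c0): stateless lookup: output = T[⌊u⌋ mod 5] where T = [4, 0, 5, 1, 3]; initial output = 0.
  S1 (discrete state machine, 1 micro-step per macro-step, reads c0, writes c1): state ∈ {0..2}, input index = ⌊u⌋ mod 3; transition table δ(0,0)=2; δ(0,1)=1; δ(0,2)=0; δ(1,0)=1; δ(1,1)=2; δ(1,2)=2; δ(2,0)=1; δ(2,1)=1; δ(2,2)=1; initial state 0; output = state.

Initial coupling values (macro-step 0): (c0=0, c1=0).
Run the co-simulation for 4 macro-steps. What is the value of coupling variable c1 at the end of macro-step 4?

c1 at macro-step 4 = 1

macro 1: S0 reads c1=0 → after 3×micro: 4; S1 reads c0=0 → after 1×micro: 2 ⇒ (c0=4, c1=2)
macro 2: S0 reads c1=2 → after 3×micro: 5; S1 reads c0=4 → after 1×micro: 1 ⇒ (c0=5, c1=1)
macro 3: S0 reads c1=1 → after 3×micro: 0; S1 reads c0=5 → after 1×micro: 2 ⇒ (c0=0, c1=2)
macro 4: S0 reads c1=2 → after 3×micro: 5; S1 reads c0=0 → after 1×micro: 1 ⇒ (c0=5, c1=1)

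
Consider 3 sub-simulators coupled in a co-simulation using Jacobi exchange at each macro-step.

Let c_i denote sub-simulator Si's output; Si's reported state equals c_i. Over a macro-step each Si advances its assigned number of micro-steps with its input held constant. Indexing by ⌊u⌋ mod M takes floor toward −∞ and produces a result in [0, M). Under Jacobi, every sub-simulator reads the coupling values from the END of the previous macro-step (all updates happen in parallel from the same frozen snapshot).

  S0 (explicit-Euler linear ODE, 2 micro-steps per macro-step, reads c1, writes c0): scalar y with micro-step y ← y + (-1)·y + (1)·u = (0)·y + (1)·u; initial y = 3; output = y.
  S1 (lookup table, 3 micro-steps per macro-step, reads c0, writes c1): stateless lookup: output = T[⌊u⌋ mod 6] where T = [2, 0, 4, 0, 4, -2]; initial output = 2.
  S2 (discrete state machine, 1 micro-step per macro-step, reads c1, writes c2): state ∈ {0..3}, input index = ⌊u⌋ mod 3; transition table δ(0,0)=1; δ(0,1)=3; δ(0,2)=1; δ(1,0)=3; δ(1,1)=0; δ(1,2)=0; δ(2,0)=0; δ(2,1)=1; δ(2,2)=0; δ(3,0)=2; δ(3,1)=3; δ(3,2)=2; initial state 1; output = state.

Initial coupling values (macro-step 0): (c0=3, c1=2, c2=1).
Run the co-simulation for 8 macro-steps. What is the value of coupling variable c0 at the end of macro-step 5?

macro 1: S0 reads c1=2 → after 2×micro: 2; S1 reads c0=3 → after 3×micro: 0; S2 reads c1=2 → after 1×micro: 0 ⇒ (c0=2, c1=0, c2=0)
macro 2: S0 reads c1=0 → after 2×micro: 0; S1 reads c0=2 → after 3×micro: 4; S2 reads c1=0 → after 1×micro: 1 ⇒ (c0=0, c1=4, c2=1)
macro 3: S0 reads c1=4 → after 2×micro: 4; S1 reads c0=0 → after 3×micro: 2; S2 reads c1=4 → after 1×micro: 0 ⇒ (c0=4, c1=2, c2=0)
macro 4: S0 reads c1=2 → after 2×micro: 2; S1 reads c0=4 → after 3×micro: 4; S2 reads c1=2 → after 1×micro: 1 ⇒ (c0=2, c1=4, c2=1)
macro 5: S0 reads c1=4 → after 2×micro: 4; S1 reads c0=2 → after 3×micro: 4; S2 reads c1=4 → after 1×micro: 0 ⇒ (c0=4, c1=4, c2=0)
macro 6: S0 reads c1=4 → after 2×micro: 4; S1 reads c0=4 → after 3×micro: 4; S2 reads c1=4 → after 1×micro: 3 ⇒ (c0=4, c1=4, c2=3)
macro 7: S0 reads c1=4 → after 2×micro: 4; S1 reads c0=4 → after 3×micro: 4; S2 reads c1=4 → after 1×micro: 3 ⇒ (c0=4, c1=4, c2=3)
macro 8: S0 reads c1=4 → after 2×micro: 4; S1 reads c0=4 → after 3×micro: 4; S2 reads c1=4 → after 1×micro: 3 ⇒ (c0=4, c1=4, c2=3)

c0 at macro-step 5 = 4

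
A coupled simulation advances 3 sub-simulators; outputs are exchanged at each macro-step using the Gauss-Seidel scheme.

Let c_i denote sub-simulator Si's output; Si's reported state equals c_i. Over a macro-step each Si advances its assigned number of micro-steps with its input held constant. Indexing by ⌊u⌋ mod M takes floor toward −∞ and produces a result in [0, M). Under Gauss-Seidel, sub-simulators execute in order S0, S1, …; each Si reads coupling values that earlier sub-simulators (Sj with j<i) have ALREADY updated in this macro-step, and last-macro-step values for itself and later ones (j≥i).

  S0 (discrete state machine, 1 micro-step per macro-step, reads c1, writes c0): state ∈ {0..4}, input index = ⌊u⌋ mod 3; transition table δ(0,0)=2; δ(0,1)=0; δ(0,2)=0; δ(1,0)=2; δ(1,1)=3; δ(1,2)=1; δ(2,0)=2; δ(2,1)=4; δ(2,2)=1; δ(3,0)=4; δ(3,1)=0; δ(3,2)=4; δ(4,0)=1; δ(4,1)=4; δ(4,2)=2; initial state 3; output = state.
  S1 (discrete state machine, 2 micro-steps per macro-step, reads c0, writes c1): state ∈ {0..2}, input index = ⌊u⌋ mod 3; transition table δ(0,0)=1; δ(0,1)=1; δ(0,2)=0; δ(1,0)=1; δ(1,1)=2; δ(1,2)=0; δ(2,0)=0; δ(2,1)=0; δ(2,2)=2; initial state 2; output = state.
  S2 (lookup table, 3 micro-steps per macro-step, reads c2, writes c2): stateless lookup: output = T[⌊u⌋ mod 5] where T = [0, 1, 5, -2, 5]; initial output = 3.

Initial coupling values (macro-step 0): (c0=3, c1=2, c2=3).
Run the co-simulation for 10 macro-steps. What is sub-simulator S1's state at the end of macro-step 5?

macro 1: S0 reads c1=2 → after 1×micro: 4; S1 reads c0=4 → after 2×micro: 1; S2 reads c2=3 → after 3×micro: -2 ⇒ (c0=4, c1=1, c2=-2)
macro 2: S0 reads c1=1 → after 1×micro: 4; S1 reads c0=4 → after 2×micro: 0; S2 reads c2=-2 → after 3×micro: -2 ⇒ (c0=4, c1=0, c2=-2)
macro 3: S0 reads c1=0 → after 1×micro: 1; S1 reads c0=1 → after 2×micro: 2; S2 reads c2=-2 → after 3×micro: -2 ⇒ (c0=1, c1=2, c2=-2)
macro 4: S0 reads c1=2 → after 1×micro: 1; S1 reads c0=1 → after 2×micro: 1; S2 reads c2=-2 → after 3×micro: -2 ⇒ (c0=1, c1=1, c2=-2)
macro 5: S0 reads c1=1 → after 1×micro: 3; S1 reads c0=3 → after 2×micro: 1; S2 reads c2=-2 → after 3×micro: -2 ⇒ (c0=3, c1=1, c2=-2)
macro 6: S0 reads c1=1 → after 1×micro: 0; S1 reads c0=0 → after 2×micro: 1; S2 reads c2=-2 → after 3×micro: -2 ⇒ (c0=0, c1=1, c2=-2)
macro 7: S0 reads c1=1 → after 1×micro: 0; S1 reads c0=0 → after 2×micro: 1; S2 reads c2=-2 → after 3×micro: -2 ⇒ (c0=0, c1=1, c2=-2)
macro 8: S0 reads c1=1 → after 1×micro: 0; S1 reads c0=0 → after 2×micro: 1; S2 reads c2=-2 → after 3×micro: -2 ⇒ (c0=0, c1=1, c2=-2)
macro 9: S0 reads c1=1 → after 1×micro: 0; S1 reads c0=0 → after 2×micro: 1; S2 reads c2=-2 → after 3×micro: -2 ⇒ (c0=0, c1=1, c2=-2)
macro 10: S0 reads c1=1 → after 1×micro: 0; S1 reads c0=0 → after 2×micro: 1; S2 reads c2=-2 → after 3×micro: -2 ⇒ (c0=0, c1=1, c2=-2)

S1 state at macro-step 5 = 1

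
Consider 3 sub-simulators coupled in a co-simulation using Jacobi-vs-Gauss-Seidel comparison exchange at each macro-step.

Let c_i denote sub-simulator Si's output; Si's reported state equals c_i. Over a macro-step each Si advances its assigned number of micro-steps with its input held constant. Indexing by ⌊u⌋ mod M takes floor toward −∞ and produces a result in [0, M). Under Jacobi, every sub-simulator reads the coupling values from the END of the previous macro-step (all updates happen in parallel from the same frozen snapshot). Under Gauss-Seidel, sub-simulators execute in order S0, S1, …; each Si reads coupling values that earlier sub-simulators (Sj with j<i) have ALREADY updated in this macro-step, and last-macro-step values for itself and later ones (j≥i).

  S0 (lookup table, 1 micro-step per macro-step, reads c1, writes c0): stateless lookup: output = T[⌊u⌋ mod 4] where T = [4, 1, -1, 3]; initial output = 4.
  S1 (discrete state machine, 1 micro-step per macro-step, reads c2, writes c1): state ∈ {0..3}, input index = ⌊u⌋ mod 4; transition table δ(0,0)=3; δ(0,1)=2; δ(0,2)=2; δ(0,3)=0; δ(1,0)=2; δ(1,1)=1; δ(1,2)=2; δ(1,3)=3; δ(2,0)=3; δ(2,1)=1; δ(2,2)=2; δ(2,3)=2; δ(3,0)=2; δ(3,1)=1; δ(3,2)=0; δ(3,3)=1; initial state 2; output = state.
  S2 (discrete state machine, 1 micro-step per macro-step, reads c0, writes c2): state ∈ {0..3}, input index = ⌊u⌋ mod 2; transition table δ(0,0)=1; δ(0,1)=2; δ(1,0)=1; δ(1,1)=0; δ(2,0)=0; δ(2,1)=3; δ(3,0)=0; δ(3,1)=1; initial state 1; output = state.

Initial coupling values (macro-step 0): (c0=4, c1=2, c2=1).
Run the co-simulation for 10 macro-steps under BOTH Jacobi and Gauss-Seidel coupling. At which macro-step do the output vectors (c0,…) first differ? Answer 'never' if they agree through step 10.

[Jacobi] macro 1: S0 reads c1=2 → after 1×micro: -1; S1 reads c2=1 → after 1×micro: 1; S2 reads c0=4 → after 1×micro: 1 ⇒ (c0=-1, c1=1, c2=1)
[Jacobi] macro 2: S0 reads c1=1 → after 1×micro: 1; S1 reads c2=1 → after 1×micro: 1; S2 reads c0=-1 → after 1×micro: 0 ⇒ (c0=1, c1=1, c2=0)
[Jacobi] macro 3: S0 reads c1=1 → after 1×micro: 1; S1 reads c2=0 → after 1×micro: 2; S2 reads c0=1 → after 1×micro: 2 ⇒ (c0=1, c1=2, c2=2)
[Jacobi] macro 4: S0 reads c1=2 → after 1×micro: -1; S1 reads c2=2 → after 1×micro: 2; S2 reads c0=1 → after 1×micro: 3 ⇒ (c0=-1, c1=2, c2=3)
[Jacobi] macro 5: S0 reads c1=2 → after 1×micro: -1; S1 reads c2=3 → after 1×micro: 2; S2 reads c0=-1 → after 1×micro: 1 ⇒ (c0=-1, c1=2, c2=1)
[Jacobi] macro 6: S0 reads c1=2 → after 1×micro: -1; S1 reads c2=1 → after 1×micro: 1; S2 reads c0=-1 → after 1×micro: 0 ⇒ (c0=-1, c1=1, c2=0)
[Jacobi] macro 7: S0 reads c1=1 → after 1×micro: 1; S1 reads c2=0 → after 1×micro: 2; S2 reads c0=-1 → after 1×micro: 2 ⇒ (c0=1, c1=2, c2=2)
[Jacobi] macro 8: S0 reads c1=2 → after 1×micro: -1; S1 reads c2=2 → after 1×micro: 2; S2 reads c0=1 → after 1×micro: 3 ⇒ (c0=-1, c1=2, c2=3)
[Jacobi] macro 9: S0 reads c1=2 → after 1×micro: -1; S1 reads c2=3 → after 1×micro: 2; S2 reads c0=-1 → after 1×micro: 1 ⇒ (c0=-1, c1=2, c2=1)
[Jacobi] macro 10: S0 reads c1=2 → after 1×micro: -1; S1 reads c2=1 → after 1×micro: 1; S2 reads c0=-1 → after 1×micro: 0 ⇒ (c0=-1, c1=1, c2=0)
[Gauss-Seidel] macro 1: S0 reads c1=2 → after 1×micro: -1; S1 reads c2=1 → after 1×micro: 1; S2 reads c0=-1 → after 1×micro: 0 ⇒ (c0=-1, c1=1, c2=0)
[Gauss-Seidel] macro 2: S0 reads c1=1 → after 1×micro: 1; S1 reads c2=0 → after 1×micro: 2; S2 reads c0=1 → after 1×micro: 2 ⇒ (c0=1, c1=2, c2=2)
[Gauss-Seidel] macro 3: S0 reads c1=2 → after 1×micro: -1; S1 reads c2=2 → after 1×micro: 2; S2 reads c0=-1 → after 1×micro: 3 ⇒ (c0=-1, c1=2, c2=3)
[Gauss-Seidel] macro 4: S0 reads c1=2 → after 1×micro: -1; S1 reads c2=3 → after 1×micro: 2; S2 reads c0=-1 → after 1×micro: 1 ⇒ (c0=-1, c1=2, c2=1)
[Gauss-Seidel] macro 5: S0 reads c1=2 → after 1×micro: -1; S1 reads c2=1 → after 1×micro: 1; S2 reads c0=-1 → after 1×micro: 0 ⇒ (c0=-1, c1=1, c2=0)
[Gauss-Seidel] macro 6: S0 reads c1=1 → after 1×micro: 1; S1 reads c2=0 → after 1×micro: 2; S2 reads c0=1 → after 1×micro: 2 ⇒ (c0=1, c1=2, c2=2)
[Gauss-Seidel] macro 7: S0 reads c1=2 → after 1×micro: -1; S1 reads c2=2 → after 1×micro: 2; S2 reads c0=-1 → after 1×micro: 3 ⇒ (c0=-1, c1=2, c2=3)
[Gauss-Seidel] macro 8: S0 reads c1=2 → after 1×micro: -1; S1 reads c2=3 → after 1×micro: 2; S2 reads c0=-1 → after 1×micro: 1 ⇒ (c0=-1, c1=2, c2=1)
[Gauss-Seidel] macro 9: S0 reads c1=2 → after 1×micro: -1; S1 reads c2=1 → after 1×micro: 1; S2 reads c0=-1 → after 1×micro: 0 ⇒ (c0=-1, c1=1, c2=0)
[Gauss-Seidel] macro 10: S0 reads c1=1 → after 1×micro: 1; S1 reads c2=0 → after 1×micro: 2; S2 reads c0=1 → after 1×micro: 2 ⇒ (c0=1, c1=2, c2=2)

first divergence at macro-step: 1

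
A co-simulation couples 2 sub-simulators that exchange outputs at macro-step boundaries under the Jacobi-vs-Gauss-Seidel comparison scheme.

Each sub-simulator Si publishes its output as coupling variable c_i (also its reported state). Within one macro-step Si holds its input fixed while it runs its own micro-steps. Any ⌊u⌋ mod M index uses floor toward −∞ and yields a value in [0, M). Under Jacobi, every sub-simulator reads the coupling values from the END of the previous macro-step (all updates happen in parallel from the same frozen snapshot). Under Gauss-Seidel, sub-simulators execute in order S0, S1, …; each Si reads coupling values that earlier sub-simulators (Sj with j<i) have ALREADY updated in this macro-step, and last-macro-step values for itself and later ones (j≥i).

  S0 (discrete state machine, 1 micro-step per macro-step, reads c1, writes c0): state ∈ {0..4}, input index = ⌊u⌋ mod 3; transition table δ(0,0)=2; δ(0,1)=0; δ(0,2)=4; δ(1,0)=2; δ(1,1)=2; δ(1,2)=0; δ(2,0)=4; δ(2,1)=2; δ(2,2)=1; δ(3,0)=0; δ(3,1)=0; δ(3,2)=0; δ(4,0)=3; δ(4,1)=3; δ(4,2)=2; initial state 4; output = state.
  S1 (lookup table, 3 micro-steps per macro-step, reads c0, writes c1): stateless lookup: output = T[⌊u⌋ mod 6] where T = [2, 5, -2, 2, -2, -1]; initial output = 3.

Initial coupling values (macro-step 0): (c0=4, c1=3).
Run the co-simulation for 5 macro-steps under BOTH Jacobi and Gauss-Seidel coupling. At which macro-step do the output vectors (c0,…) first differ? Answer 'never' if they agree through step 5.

first divergence at macro-step: 1

[Jacobi] macro 1: S0 reads c1=3 → after 1×micro: 3; S1 reads c0=4 → after 3×micro: -2 ⇒ (c0=3, c1=-2)
[Jacobi] macro 2: S0 reads c1=-2 → after 1×micro: 0; S1 reads c0=3 → after 3×micro: 2 ⇒ (c0=0, c1=2)
[Jacobi] macro 3: S0 reads c1=2 → after 1×micro: 4; S1 reads c0=0 → after 3×micro: 2 ⇒ (c0=4, c1=2)
[Jacobi] macro 4: S0 reads c1=2 → after 1×micro: 2; S1 reads c0=4 → after 3×micro: -2 ⇒ (c0=2, c1=-2)
[Jacobi] macro 5: S0 reads c1=-2 → after 1×micro: 2; S1 reads c0=2 → after 3×micro: -2 ⇒ (c0=2, c1=-2)
[Gauss-Seidel] macro 1: S0 reads c1=3 → after 1×micro: 3; S1 reads c0=3 → after 3×micro: 2 ⇒ (c0=3, c1=2)
[Gauss-Seidel] macro 2: S0 reads c1=2 → after 1×micro: 0; S1 reads c0=0 → after 3×micro: 2 ⇒ (c0=0, c1=2)
[Gauss-Seidel] macro 3: S0 reads c1=2 → after 1×micro: 4; S1 reads c0=4 → after 3×micro: -2 ⇒ (c0=4, c1=-2)
[Gauss-Seidel] macro 4: S0 reads c1=-2 → after 1×micro: 3; S1 reads c0=3 → after 3×micro: 2 ⇒ (c0=3, c1=2)
[Gauss-Seidel] macro 5: S0 reads c1=2 → after 1×micro: 0; S1 reads c0=0 → after 3×micro: 2 ⇒ (c0=0, c1=2)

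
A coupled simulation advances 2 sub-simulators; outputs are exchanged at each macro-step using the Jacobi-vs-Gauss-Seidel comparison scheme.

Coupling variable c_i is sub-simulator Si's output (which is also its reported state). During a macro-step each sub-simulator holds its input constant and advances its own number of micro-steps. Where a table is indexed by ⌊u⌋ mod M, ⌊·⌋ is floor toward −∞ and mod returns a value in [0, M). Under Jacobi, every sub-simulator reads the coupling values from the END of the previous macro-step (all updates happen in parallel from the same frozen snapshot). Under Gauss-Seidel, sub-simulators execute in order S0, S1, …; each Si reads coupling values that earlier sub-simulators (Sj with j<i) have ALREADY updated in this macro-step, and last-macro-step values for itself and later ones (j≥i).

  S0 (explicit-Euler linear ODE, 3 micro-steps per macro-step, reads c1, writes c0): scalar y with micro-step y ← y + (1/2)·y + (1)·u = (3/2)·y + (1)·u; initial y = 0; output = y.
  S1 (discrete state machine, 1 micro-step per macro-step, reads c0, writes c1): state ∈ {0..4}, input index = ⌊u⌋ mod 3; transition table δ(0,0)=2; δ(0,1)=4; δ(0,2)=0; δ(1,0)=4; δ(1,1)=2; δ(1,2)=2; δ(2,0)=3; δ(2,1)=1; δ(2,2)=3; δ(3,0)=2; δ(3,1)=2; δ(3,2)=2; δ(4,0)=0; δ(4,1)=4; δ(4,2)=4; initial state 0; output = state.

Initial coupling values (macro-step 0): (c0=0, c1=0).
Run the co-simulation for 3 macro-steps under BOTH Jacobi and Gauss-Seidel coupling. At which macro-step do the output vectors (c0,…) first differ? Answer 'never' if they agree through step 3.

[Jacobi] macro 1: S0 reads c1=0 → after 3×micro: 0; S1 reads c0=0 → after 1×micro: 2 ⇒ (c0=0, c1=2)
[Jacobi] macro 2: S0 reads c1=2 → after 3×micro: 19/2; S1 reads c0=0 → after 1×micro: 3 ⇒ (c0=19/2, c1=3)
[Jacobi] macro 3: S0 reads c1=3 → after 3×micro: 741/16; S1 reads c0=19/2 → after 1×micro: 2 ⇒ (c0=741/16, c1=2)
[Gauss-Seidel] macro 1: S0 reads c1=0 → after 3×micro: 0; S1 reads c0=0 → after 1×micro: 2 ⇒ (c0=0, c1=2)
[Gauss-Seidel] macro 2: S0 reads c1=2 → after 3×micro: 19/2; S1 reads c0=19/2 → after 1×micro: 3 ⇒ (c0=19/2, c1=3)
[Gauss-Seidel] macro 3: S0 reads c1=3 → after 3×micro: 741/16; S1 reads c0=741/16 → after 1×micro: 2 ⇒ (c0=741/16, c1=2)

first divergence at macro-step: never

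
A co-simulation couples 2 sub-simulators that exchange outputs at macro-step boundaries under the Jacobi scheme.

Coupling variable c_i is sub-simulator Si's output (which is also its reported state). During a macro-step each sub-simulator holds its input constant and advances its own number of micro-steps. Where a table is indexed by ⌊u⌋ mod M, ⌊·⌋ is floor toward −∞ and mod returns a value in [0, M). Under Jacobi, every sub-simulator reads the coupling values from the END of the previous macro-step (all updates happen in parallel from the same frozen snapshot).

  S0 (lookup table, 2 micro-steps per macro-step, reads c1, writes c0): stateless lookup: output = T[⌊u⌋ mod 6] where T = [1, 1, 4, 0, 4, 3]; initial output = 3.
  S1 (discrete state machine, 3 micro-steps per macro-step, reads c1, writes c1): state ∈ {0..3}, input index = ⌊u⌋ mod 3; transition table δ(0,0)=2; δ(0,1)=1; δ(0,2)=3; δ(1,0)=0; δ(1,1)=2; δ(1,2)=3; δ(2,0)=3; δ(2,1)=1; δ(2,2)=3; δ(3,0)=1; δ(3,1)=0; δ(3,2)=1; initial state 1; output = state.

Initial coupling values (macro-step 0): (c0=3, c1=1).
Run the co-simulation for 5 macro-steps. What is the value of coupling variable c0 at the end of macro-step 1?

c0 at macro-step 1 = 1

macro 1: S0 reads c1=1 → after 2×micro: 1; S1 reads c1=1 → after 3×micro: 2 ⇒ (c0=1, c1=2)
macro 2: S0 reads c1=2 → after 2×micro: 4; S1 reads c1=2 → after 3×micro: 3 ⇒ (c0=4, c1=3)
macro 3: S0 reads c1=3 → after 2×micro: 0; S1 reads c1=3 → after 3×micro: 2 ⇒ (c0=0, c1=2)
macro 4: S0 reads c1=2 → after 2×micro: 4; S1 reads c1=2 → after 3×micro: 3 ⇒ (c0=4, c1=3)
macro 5: S0 reads c1=3 → after 2×micro: 0; S1 reads c1=3 → after 3×micro: 2 ⇒ (c0=0, c1=2)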